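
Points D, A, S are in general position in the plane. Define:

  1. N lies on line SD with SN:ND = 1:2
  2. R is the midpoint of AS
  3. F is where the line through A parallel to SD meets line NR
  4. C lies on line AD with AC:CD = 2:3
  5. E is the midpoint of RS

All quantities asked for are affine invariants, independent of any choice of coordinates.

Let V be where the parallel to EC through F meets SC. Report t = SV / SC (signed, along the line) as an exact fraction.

Assign D = (0, 0), A = (1, 0), S = (0, 1) — the answer is frame-independent, so this choice is without loss of generality.
1. N lies on line SD with SN:ND = 1:2 ⇒ N = (0, 2/3)
2. R is the midpoint of AS ⇒ R = (1/2, 1/2)
3. F is where the line through A parallel to SD meets line NR ⇒ F = (1, 1/3)
4. C lies on line AD with AC:CD = 2:3 ⇒ C = (3/5, 0)
5. E is the midpoint of RS ⇒ E = (1/4, 3/4)
through F parallel to EC: direction (7/20, -3/4); meets SC at V = (31/10, -25/6)
V = S + t·(C−S) with t = 31/6

t = 31/6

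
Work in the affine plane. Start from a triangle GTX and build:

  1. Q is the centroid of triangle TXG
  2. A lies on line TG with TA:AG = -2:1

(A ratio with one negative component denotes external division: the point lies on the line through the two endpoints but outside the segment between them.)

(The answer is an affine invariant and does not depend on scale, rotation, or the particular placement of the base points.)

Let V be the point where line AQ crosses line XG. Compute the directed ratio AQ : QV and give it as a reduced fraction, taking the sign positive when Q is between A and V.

Work in coordinates with G = (0, 0), T = (1, 0), X = (0, 1).
1. Q is the centroid of triangle TXG ⇒ Q = (1/3, 1/3)
2. A lies on line TG with TA:AG = -2:1 ⇒ A = (-1, 0)
line AQ meets XG at V = (0, 1/4)
Q = A + t·(V−A) with t = 4/3, so AQ:QV = 4/3:-1/3

AQ:QV = -4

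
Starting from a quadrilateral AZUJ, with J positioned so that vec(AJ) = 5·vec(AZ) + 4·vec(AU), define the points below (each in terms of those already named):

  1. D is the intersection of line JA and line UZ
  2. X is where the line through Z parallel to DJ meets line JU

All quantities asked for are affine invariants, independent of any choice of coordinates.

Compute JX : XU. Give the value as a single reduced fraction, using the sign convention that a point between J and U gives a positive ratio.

JX:XU = -4/9

Set A = (0, 0), Z = (1, 0), U = (0, 1), J = (5, 4); any affine frame gives the same invariant.
1. D is the intersection of line JA and line UZ ⇒ D = (5/9, 4/9)
2. X is where the line through Z parallel to DJ meets line JU ⇒ X = (9, 32/5)
X = J + t·(U−J) with t = -4/5, so JX:XU = t:(1−t) = -4/5:9/5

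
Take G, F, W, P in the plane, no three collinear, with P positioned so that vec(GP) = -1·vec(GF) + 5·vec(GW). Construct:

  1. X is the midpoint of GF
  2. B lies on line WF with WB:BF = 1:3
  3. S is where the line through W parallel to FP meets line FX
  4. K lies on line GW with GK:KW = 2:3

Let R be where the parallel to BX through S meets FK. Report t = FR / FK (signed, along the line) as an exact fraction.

Work in coordinates with G = (0, 0), F = (1, 0), W = (0, 1), P = (-1, 5).
1. X is the midpoint of GF ⇒ X = (1/2, 0)
2. B lies on line WF with WB:BF = 1:3 ⇒ B = (1/4, 3/4)
3. S is where the line through W parallel to FP meets line FX ⇒ S = (2/5, 0)
4. K lies on line GW with GK:KW = 2:3 ⇒ K = (0, 2/5)
through S parallel to BX: direction (1/4, -3/4); meets FK at R = (4/13, 18/65)
R = F + t·(K−F) with t = 9/13

t = 9/13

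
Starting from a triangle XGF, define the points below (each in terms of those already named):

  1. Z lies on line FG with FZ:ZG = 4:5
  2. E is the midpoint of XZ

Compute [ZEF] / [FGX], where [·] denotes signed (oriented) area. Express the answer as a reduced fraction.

[ZEF]:[FGX] = 2/9

Choose coordinates X = (0, 0), G = (1, 0), F = (0, 1).
1. Z lies on line FG with FZ:ZG = 4:5 ⇒ Z = (4/9, 5/9)
2. E is the midpoint of XZ ⇒ E = (2/9, 5/18)
2·[ZEF] = -2/9, 2·[FGX] = -1
[ZEF]:[FGX] = -2/9:-1 = 2/9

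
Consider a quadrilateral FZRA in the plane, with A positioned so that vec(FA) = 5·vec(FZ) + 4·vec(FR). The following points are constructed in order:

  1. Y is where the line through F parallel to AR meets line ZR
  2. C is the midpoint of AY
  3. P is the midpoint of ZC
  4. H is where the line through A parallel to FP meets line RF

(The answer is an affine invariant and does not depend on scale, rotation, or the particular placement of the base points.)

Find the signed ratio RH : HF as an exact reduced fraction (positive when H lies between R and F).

RH:HF = -8/69

Choose coordinates F = (0, 0), Z = (1, 0), R = (0, 1), A = (5, 4).
1. Y is where the line through F parallel to AR meets line ZR ⇒ Y = (5/8, 3/8)
2. C is the midpoint of AY ⇒ C = (45/16, 35/16)
3. P is the midpoint of ZC ⇒ P = (61/32, 35/32)
4. H is where the line through A parallel to FP meets line RF ⇒ H = (0, 69/61)
H = R + t·(F−R) with t = -8/61, so RH:HF = t:(1−t) = -8/61:69/61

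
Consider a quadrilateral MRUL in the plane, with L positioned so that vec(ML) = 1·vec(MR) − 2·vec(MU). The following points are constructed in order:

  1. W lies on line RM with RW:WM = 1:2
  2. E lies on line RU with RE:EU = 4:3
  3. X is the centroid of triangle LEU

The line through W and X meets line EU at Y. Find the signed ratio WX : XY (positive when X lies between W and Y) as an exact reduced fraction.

WX:XY = -1/2

Choose coordinates M = (0, 0), R = (1, 0), U = (0, 1), L = (1, -2).
1. W lies on line RM with RW:WM = 1:2 ⇒ W = (2/3, 0)
2. E lies on line RU with RE:EU = 4:3 ⇒ E = (3/7, 4/7)
3. X is the centroid of triangle LEU ⇒ X = (10/21, -1/7)
line WX meets EU at Y = (6/7, 1/7)
X = W + t·(Y−W) with t = -1, so WX:XY = -1:2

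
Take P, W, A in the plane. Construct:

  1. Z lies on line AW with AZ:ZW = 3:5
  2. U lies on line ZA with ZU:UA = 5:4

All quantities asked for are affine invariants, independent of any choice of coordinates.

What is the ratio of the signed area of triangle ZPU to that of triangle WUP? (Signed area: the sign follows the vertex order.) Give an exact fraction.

[ZPU]:[WUP] = -1/4

Work in coordinates with P = (0, 0), W = (1, 0), A = (0, 1).
1. Z lies on line AW with AZ:ZW = 3:5 ⇒ Z = (3/8, 5/8)
2. U lies on line ZA with ZU:UA = 5:4 ⇒ U = (1/6, 5/6)
2·[ZPU] = -5/24, 2·[WUP] = 5/6
[ZPU]:[WUP] = -5/24:5/6 = -1/4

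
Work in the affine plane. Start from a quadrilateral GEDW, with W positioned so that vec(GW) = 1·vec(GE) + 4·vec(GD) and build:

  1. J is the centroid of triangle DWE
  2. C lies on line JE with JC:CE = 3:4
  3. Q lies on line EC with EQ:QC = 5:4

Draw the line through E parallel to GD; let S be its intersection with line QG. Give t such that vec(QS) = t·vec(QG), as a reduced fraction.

Assign G = (0, 0), E = (1, 0), D = (0, 1), W = (1, 4) — the answer is frame-independent, so this choice is without loss of generality.
1. J is the centroid of triangle DWE ⇒ J = (2/3, 5/3)
2. C lies on line JE with JC:CE = 3:4 ⇒ C = (17/21, 20/21)
3. Q lies on line EC with EQ:QC = 5:4 ⇒ Q = (169/189, 100/189)
through E parallel to GD: direction (0, 1); meets QG at S = (1, 100/169)
S = Q + t·(G−Q) with t = -20/169

t = -20/169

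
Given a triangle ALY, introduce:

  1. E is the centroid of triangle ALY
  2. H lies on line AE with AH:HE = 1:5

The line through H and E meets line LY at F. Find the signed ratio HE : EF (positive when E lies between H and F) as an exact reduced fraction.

HE:EF = 5/3

Set A = (0, 0), L = (1, 0), Y = (0, 1); any affine frame gives the same invariant.
1. E is the centroid of triangle ALY ⇒ E = (1/3, 1/3)
2. H lies on line AE with AH:HE = 1:5 ⇒ H = (1/18, 1/18)
line HE meets LY at F = (1/2, 1/2)
E = H + t·(F−H) with t = 5/8, so HE:EF = 5/8:3/8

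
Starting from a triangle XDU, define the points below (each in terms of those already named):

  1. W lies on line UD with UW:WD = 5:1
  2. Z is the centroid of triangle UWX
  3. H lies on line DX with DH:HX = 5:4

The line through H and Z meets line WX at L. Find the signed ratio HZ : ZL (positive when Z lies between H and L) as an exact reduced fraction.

HZ:ZL = -19/15

Assign X = (0, 0), D = (1, 0), U = (0, 1) — the answer is frame-independent, so this choice is without loss of generality.
1. W lies on line UD with UW:WD = 5:1 ⇒ W = (5/6, 1/6)
2. Z is the centroid of triangle UWX ⇒ Z = (5/18, 7/18)
3. H lies on line DX with DH:HX = 5:4 ⇒ H = (4/9, 0)
line HZ meets WX at L = (70/171, 14/171)
Z = H + t·(L−H) with t = 19/4, so HZ:ZL = 19/4:-15/4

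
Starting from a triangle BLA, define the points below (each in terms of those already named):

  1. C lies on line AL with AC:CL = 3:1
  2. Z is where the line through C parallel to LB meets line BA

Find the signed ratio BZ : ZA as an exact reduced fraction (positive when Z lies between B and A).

BZ:ZA = 1/3

Work in coordinates with B = (0, 0), L = (1, 0), A = (0, 1).
1. C lies on line AL with AC:CL = 3:1 ⇒ C = (3/4, 1/4)
2. Z is where the line through C parallel to LB meets line BA ⇒ Z = (0, 1/4)
Z = B + t·(A−B) with t = 1/4, so BZ:ZA = t:(1−t) = 1/4:3/4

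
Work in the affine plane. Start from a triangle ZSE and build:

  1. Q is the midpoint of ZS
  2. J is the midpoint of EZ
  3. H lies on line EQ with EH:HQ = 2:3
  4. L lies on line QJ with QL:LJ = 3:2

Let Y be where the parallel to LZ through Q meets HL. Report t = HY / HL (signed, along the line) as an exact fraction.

Choose coordinates Z = (0, 0), S = (1, 0), E = (0, 1).
1. Q is the midpoint of ZS ⇒ Q = (1/2, 0)
2. J is the midpoint of EZ ⇒ J = (0, 1/2)
3. H lies on line EQ with EH:HQ = 2:3 ⇒ H = (1/5, 3/5)
4. L lies on line QJ with QL:LJ = 3:2 ⇒ L = (1/5, 3/10)
through Q parallel to LZ: direction (-1/5, -3/10); meets HL at Y = (1/5, -9/20)
Y = H + t·(L−H) with t = 7/2

t = 7/2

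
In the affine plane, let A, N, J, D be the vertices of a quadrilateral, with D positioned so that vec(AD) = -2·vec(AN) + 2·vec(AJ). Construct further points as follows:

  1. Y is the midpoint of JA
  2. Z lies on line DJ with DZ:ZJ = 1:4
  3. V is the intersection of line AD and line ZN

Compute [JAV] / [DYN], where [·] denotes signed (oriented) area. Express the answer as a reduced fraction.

Assign A = (0, 0), N = (1, 0), J = (0, 1), D = (-2, 2) — the answer is frame-independent, so this choice is without loss of generality.
1. Y is the midpoint of JA ⇒ Y = (0, 1/2)
2. Z lies on line DJ with DZ:ZJ = 1:4 ⇒ Z = (-8/5, 9/5)
3. V is the intersection of line AD and line ZN ⇒ V = (-9/4, 9/4)
2·[JAV] = -9/4, 2·[DYN] = 1/2
[JAV]:[DYN] = -9/4:1/2 = -9/2

[JAV]:[DYN] = -9/2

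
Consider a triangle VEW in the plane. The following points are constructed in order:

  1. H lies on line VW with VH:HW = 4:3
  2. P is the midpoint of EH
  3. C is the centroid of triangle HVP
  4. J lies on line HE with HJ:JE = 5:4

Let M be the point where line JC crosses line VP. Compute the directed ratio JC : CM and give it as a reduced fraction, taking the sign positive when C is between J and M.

JC:CM = -4/3

Assign V = (0, 0), E = (1, 0), W = (0, 1) — the answer is frame-independent, so this choice is without loss of generality.
1. H lies on line VW with VH:HW = 4:3 ⇒ H = (0, 4/7)
2. P is the midpoint of EH ⇒ P = (1/2, 2/7)
3. C is the centroid of triangle HVP ⇒ C = (1/6, 2/7)
4. J lies on line HE with HJ:JE = 5:4 ⇒ J = (5/9, 16/63)
line JC meets VP at M = (11/24, 11/42)
C = J + t·(M−J) with t = 4, so JC:CM = 4:-3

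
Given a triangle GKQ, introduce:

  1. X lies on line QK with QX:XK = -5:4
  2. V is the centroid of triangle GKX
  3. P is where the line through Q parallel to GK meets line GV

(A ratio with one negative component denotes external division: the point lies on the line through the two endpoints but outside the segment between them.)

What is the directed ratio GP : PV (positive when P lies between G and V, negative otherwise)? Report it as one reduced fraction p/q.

Assign G = (0, 0), K = (1, 0), Q = (0, 1) — the answer is frame-independent, so this choice is without loss of generality.
1. X lies on line QK with QX:XK = -5:4 ⇒ X = (5, -4)
2. V is the centroid of triangle GKX ⇒ V = (2, -4/3)
3. P is where the line through Q parallel to GK meets line GV ⇒ P = (-3/2, 1)
P = G + t·(V−G) with t = -3/4, so GP:PV = t:(1−t) = -3/4:7/4

GP:PV = -3/7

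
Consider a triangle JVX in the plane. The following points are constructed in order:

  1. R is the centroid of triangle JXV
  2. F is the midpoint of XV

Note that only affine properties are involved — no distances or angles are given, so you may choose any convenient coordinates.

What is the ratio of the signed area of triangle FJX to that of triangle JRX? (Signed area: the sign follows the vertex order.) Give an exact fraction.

[FJX]:[JRX] = -3/2

Assign J = (0, 0), V = (1, 0), X = (0, 1) — the answer is frame-independent, so this choice is without loss of generality.
1. R is the centroid of triangle JXV ⇒ R = (1/3, 1/3)
2. F is the midpoint of XV ⇒ F = (1/2, 1/2)
2·[FJX] = -1/2, 2·[JRX] = 1/3
[FJX]:[JRX] = -1/2:1/3 = -3/2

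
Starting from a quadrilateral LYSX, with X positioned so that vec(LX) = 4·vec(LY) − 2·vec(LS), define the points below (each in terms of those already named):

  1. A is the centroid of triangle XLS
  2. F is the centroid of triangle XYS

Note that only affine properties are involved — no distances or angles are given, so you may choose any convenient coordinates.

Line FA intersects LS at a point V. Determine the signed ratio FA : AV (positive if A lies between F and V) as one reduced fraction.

Choose coordinates L = (0, 0), Y = (1, 0), S = (0, 1), X = (4, -2).
1. A is the centroid of triangle XLS ⇒ A = (4/3, -1/3)
2. F is the centroid of triangle XYS ⇒ F = (5/3, -1/3)
line FA meets LS at V = (0, -1/3)
A = F + t·(V−F) with t = 1/5, so FA:AV = 1/5:4/5

FA:AV = 1/4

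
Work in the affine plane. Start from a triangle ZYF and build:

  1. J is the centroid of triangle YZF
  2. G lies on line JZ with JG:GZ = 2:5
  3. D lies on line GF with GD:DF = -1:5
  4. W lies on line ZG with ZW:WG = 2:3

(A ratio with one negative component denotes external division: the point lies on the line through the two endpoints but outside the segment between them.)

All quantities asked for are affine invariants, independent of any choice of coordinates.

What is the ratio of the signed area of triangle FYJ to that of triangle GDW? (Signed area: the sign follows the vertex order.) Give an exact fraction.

[FYJ]:[GDW] = 28/3

Choose coordinates Z = (0, 0), Y = (1, 0), F = (0, 1).
1. J is the centroid of triangle YZF ⇒ J = (1/3, 1/3)
2. G lies on line JZ with JG:GZ = 2:5 ⇒ G = (5/21, 5/21)
3. D lies on line GF with GD:DF = -1:5 ⇒ D = (25/84, 1/21)
4. W lies on line ZG with ZW:WG = 2:3 ⇒ W = (2/21, 2/21)
2·[FYJ] = -1/3, 2·[GDW] = -1/28
[FYJ]:[GDW] = -1/3:-1/28 = 28/3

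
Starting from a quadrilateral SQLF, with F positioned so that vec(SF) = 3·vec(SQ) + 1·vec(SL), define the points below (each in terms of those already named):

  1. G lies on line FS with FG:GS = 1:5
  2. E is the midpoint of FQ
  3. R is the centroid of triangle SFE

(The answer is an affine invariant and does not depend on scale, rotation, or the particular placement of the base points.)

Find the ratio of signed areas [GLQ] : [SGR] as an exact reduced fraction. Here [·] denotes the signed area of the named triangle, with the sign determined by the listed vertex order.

[GLQ]:[SGR] = -84/5

Choose coordinates S = (0, 0), Q = (1, 0), L = (0, 1), F = (3, 1).
1. G lies on line FS with FG:GS = 1:5 ⇒ G = (5/2, 5/6)
2. E is the midpoint of FQ ⇒ E = (2, 1/2)
3. R is the centroid of triangle SFE ⇒ R = (5/3, 1/2)
2·[GLQ] = 7/3, 2·[SGR] = -5/36
[GLQ]:[SGR] = 7/3:-5/36 = -84/5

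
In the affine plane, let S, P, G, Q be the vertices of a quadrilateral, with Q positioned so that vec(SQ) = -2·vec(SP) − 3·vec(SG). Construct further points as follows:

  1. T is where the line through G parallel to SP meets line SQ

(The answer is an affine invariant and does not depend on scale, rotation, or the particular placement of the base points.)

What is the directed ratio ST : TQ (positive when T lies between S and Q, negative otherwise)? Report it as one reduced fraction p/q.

ST:TQ = -1/4

Set S = (0, 0), P = (1, 0), G = (0, 1), Q = (-2, -3); any affine frame gives the same invariant.
1. T is where the line through G parallel to SP meets line SQ ⇒ T = (2/3, 1)
T = S + t·(Q−S) with t = -1/3, so ST:TQ = t:(1−t) = -1/3:4/3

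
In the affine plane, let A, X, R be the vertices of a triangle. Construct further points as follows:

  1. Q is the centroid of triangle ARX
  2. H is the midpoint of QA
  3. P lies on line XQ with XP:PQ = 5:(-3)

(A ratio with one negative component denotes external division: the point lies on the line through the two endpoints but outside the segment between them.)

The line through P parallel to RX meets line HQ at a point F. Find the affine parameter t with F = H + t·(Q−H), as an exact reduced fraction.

t = -1/2

Choose coordinates A = (0, 0), X = (1, 0), R = (0, 1).
1. Q is the centroid of triangle ARX ⇒ Q = (1/3, 1/3)
2. H is the midpoint of QA ⇒ H = (1/6, 1/6)
3. P lies on line XQ with XP:PQ = 5:(-3) ⇒ P = (-2/3, 5/6)
through P parallel to RX: direction (1, -1); meets HQ at F = (1/12, 1/12)
F = H + t·(Q−H) with t = -1/2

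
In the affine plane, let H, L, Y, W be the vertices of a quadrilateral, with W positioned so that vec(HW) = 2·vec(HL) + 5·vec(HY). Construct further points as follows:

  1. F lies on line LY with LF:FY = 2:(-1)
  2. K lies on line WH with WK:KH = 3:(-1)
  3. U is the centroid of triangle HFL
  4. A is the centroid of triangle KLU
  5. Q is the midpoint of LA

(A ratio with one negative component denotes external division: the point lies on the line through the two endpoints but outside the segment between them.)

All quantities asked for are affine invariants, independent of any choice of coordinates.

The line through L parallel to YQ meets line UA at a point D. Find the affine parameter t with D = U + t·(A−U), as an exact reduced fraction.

t = -35/23

Set H = (0, 0), L = (1, 0), Y = (0, 1), W = (2, 5); any affine frame gives the same invariant.
1. F lies on line LY with LF:FY = 2:(-1) ⇒ F = (-1, 2)
2. K lies on line WH with WK:KH = 3:(-1) ⇒ K = (-1, -5/2)
3. U is the centroid of triangle HFL ⇒ U = (0, 2/3)
4. A is the centroid of triangle KLU ⇒ A = (0, -11/18)
5. Q is the midpoint of LA ⇒ Q = (1/2, -11/36)
through L parallel to YQ: direction (1/2, -47/36); meets UA at D = (0, 47/18)
D = U + t·(A−U) with t = -35/23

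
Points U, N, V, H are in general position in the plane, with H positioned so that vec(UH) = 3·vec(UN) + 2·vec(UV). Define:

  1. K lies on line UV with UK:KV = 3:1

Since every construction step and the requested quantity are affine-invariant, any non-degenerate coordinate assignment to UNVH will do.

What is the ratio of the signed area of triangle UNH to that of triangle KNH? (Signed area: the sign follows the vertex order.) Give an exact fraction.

Work in coordinates with U = (0, 0), N = (1, 0), V = (0, 1), H = (3, 2).
1. K lies on line UV with UK:KV = 3:1 ⇒ K = (0, 3/4)
2·[UNH] = 2, 2·[KNH] = 7/2
[UNH]:[KNH] = 2:7/2 = 4/7

[UNH]:[KNH] = 4/7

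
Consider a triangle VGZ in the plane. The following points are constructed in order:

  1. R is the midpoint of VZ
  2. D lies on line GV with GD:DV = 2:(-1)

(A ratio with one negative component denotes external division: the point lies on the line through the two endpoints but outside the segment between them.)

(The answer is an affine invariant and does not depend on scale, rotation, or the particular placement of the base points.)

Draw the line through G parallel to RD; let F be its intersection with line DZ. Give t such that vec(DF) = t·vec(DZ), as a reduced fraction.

Set V = (0, 0), G = (1, 0), Z = (0, 1); any affine frame gives the same invariant.
1. R is the midpoint of VZ ⇒ R = (0, 1/2)
2. D lies on line GV with GD:DV = 2:(-1) ⇒ D = (-1, 0)
through G parallel to RD: direction (-1, -1/2); meets DZ at F = (-3, -2)
F = D + t·(Z−D) with t = -2

t = -2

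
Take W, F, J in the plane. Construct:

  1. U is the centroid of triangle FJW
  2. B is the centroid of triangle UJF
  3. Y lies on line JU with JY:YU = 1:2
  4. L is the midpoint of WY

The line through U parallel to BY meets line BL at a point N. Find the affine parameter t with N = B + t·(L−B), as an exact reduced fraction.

t = 1/2

Work in coordinates with W = (0, 0), F = (1, 0), J = (0, 1).
1. U is the centroid of triangle FJW ⇒ U = (1/3, 1/3)
2. B is the centroid of triangle UJF ⇒ B = (4/9, 4/9)
3. Y lies on line JU with JY:YU = 1:2 ⇒ Y = (1/9, 7/9)
4. L is the midpoint of WY ⇒ L = (1/18, 7/18)
through U parallel to BY: direction (-1/3, 1/3); meets BL at N = (1/4, 5/12)
N = B + t·(L−B) with t = 1/2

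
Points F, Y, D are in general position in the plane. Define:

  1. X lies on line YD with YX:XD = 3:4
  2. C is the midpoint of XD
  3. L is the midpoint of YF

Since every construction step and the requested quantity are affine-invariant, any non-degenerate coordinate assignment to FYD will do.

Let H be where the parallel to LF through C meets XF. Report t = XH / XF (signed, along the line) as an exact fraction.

Work in coordinates with F = (0, 0), Y = (1, 0), D = (0, 1).
1. X lies on line YD with YX:XD = 3:4 ⇒ X = (4/7, 3/7)
2. C is the midpoint of XD ⇒ C = (2/7, 5/7)
3. L is the midpoint of YF ⇒ L = (1/2, 0)
through C parallel to LF: direction (-1/2, 0); meets XF at H = (20/21, 5/7)
H = X + t·(F−X) with t = -2/3

t = -2/3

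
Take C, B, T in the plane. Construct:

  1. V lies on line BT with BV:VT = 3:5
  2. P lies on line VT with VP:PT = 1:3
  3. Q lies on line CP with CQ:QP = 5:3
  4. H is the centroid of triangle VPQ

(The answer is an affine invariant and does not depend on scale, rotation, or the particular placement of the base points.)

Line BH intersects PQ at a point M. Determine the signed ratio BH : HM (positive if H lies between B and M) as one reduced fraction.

BH:HM = 46/5

Assign C = (0, 0), B = (1, 0), T = (0, 1) — the answer is frame-independent, so this choice is without loss of generality.
1. V lies on line BT with BV:VT = 3:5 ⇒ V = (5/8, 3/8)
2. P lies on line VT with VP:PT = 1:3 ⇒ P = (15/32, 17/32)
3. Q lies on line CP with CQ:QP = 5:3 ⇒ Q = (75/256, 85/256)
4. H is the centroid of triangle VPQ ⇒ H = (355/768, 317/768)
line BH meets PQ at M = (4755/11776, 5389/11776)
H = B + t·(M−B) with t = 46/51, so BH:HM = 46/51:5/51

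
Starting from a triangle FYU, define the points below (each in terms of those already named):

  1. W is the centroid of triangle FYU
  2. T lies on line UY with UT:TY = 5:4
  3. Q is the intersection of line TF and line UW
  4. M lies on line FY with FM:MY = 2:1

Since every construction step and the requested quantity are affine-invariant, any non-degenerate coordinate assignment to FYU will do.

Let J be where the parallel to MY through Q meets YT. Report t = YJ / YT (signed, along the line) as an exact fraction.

t = 9/14

Assign F = (0, 0), Y = (1, 0), U = (0, 1) — the answer is frame-independent, so this choice is without loss of generality.
1. W is the centroid of triangle FYU ⇒ W = (1/3, 1/3)
2. T lies on line UY with UT:TY = 5:4 ⇒ T = (5/9, 4/9)
3. Q is the intersection of line TF and line UW ⇒ Q = (5/14, 2/7)
4. M lies on line FY with FM:MY = 2:1 ⇒ M = (2/3, 0)
through Q parallel to MY: direction (1/3, 0); meets YT at J = (5/7, 2/7)
J = Y + t·(T−Y) with t = 9/14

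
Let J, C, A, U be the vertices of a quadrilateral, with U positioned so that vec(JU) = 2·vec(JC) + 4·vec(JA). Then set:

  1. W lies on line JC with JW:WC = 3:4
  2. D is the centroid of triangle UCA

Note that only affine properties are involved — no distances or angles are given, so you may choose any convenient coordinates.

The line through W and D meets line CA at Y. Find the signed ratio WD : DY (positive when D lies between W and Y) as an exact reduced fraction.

WD:DY = -47/35

Assign J = (0, 0), C = (1, 0), A = (0, 1), U = (2, 4) — the answer is frame-independent, so this choice is without loss of generality.
1. W lies on line JC with JW:WC = 3:4 ⇒ W = (3/7, 0)
2. D is the centroid of triangle UCA ⇒ D = (1, 5/3)
line WD meets CA at Y = (27/47, 20/47)
D = W + t·(Y−W) with t = 47/12, so WD:DY = 47/12:-35/12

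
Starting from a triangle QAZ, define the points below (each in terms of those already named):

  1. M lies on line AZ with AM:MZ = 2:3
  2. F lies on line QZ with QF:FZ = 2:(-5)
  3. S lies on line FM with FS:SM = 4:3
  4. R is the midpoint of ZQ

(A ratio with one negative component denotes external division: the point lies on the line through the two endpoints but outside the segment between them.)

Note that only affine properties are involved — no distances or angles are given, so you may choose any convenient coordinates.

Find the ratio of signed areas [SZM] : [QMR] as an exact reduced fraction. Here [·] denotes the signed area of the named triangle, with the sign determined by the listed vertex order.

[SZM]:[QMR] = -10/7

Set Q = (0, 0), A = (1, 0), Z = (0, 1); any affine frame gives the same invariant.
1. M lies on line AZ with AM:MZ = 2:3 ⇒ M = (3/5, 2/5)
2. F lies on line QZ with QF:FZ = 2:(-5) ⇒ F = (0, -2/3)
3. S lies on line FM with FS:SM = 4:3 ⇒ S = (12/35, -2/35)
4. R is the midpoint of ZQ ⇒ R = (0, 1/2)
2·[SZM] = -3/7, 2·[QMR] = 3/10
[SZM]:[QMR] = -3/7:3/10 = -10/7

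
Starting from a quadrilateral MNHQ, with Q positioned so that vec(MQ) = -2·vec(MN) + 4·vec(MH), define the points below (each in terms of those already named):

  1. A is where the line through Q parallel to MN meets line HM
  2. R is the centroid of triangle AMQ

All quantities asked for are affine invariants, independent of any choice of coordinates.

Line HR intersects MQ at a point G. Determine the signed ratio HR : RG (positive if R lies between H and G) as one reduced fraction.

Set M = (0, 0), N = (1, 0), H = (0, 1), Q = (-2, 4); any affine frame gives the same invariant.
1. A is where the line through Q parallel to MN meets line HM ⇒ A = (0, 4)
2. R is the centroid of triangle AMQ ⇒ R = (-2/3, 8/3)
line HR meets MQ at G = (2, -4)
R = H + t·(G−H) with t = -1/3, so HR:RG = -1/3:4/3

HR:RG = -1/4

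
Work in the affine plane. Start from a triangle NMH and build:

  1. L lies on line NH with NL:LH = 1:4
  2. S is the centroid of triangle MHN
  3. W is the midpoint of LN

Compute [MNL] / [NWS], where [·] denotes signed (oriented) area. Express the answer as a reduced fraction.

[MNL]:[NWS] = 6

Assign N = (0, 0), M = (1, 0), H = (0, 1) — the answer is frame-independent, so this choice is without loss of generality.
1. L lies on line NH with NL:LH = 1:4 ⇒ L = (0, 1/5)
2. S is the centroid of triangle MHN ⇒ S = (1/3, 1/3)
3. W is the midpoint of LN ⇒ W = (0, 1/10)
2·[MNL] = -1/5, 2·[NWS] = -1/30
[MNL]:[NWS] = -1/5:-1/30 = 6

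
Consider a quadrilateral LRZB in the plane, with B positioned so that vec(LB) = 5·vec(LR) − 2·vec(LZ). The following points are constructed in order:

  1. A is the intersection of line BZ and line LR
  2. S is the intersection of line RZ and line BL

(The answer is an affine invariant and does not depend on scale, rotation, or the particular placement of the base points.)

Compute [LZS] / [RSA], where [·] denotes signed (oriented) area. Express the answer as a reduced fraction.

Work in coordinates with L = (0, 0), R = (1, 0), Z = (0, 1), B = (5, -2).
1. A is the intersection of line BZ and line LR ⇒ A = (5/3, 0)
2. S is the intersection of line RZ and line BL ⇒ S = (5/3, -2/3)
2·[LZS] = -5/3, 2·[RSA] = 4/9
[LZS]:[RSA] = -5/3:4/9 = -15/4

[LZS]:[RSA] = -15/4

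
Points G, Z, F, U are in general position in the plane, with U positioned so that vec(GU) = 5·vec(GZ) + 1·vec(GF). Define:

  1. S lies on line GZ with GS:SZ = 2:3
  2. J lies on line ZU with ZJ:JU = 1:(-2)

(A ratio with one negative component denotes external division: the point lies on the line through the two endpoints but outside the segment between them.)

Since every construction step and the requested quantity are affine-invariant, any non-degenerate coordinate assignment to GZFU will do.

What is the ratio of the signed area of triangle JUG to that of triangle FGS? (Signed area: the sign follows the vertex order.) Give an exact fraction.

[JUG]:[FGS] = 5

Work in coordinates with G = (0, 0), Z = (1, 0), F = (0, 1), U = (5, 1).
1. S lies on line GZ with GS:SZ = 2:3 ⇒ S = (2/5, 0)
2. J lies on line ZU with ZJ:JU = 1:(-2) ⇒ J = (-3, -1)
2·[JUG] = 2, 2·[FGS] = 2/5
[JUG]:[FGS] = 2:2/5 = 5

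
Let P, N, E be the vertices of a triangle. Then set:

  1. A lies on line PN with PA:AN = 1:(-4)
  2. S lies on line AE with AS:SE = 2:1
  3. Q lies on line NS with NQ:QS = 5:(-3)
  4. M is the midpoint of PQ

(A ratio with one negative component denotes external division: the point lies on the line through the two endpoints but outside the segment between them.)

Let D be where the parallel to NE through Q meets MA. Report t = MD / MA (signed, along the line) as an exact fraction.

t = 1/5

Set P = (0, 0), N = (1, 0), E = (0, 1); any affine frame gives the same invariant.
1. A lies on line PN with PA:AN = 1:(-4) ⇒ A = (-1/3, 0)
2. S lies on line AE with AS:SE = 2:1 ⇒ S = (-1/9, 2/3)
3. Q lies on line NS with NQ:QS = 5:(-3) ⇒ Q = (-16/9, 5/3)
4. M is the midpoint of PQ ⇒ M = (-8/9, 5/6)
through Q parallel to NE: direction (-1, 1); meets MA at D = (-7/9, 2/3)
D = M + t·(A−M) with t = 1/5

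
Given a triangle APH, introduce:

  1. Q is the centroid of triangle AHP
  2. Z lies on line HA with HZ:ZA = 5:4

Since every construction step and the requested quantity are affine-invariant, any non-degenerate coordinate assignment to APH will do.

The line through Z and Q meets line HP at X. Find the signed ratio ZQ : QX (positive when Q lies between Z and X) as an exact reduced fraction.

Assign A = (0, 0), P = (1, 0), H = (0, 1) — the answer is frame-independent, so this choice is without loss of generality.
1. Q is the centroid of triangle AHP ⇒ Q = (1/3, 1/3)
2. Z lies on line HA with HZ:ZA = 5:4 ⇒ Z = (0, 4/9)
line ZQ meets HP at X = (5/6, 1/6)
Q = Z + t·(X−Z) with t = 2/5, so ZQ:QX = 2/5:3/5

ZQ:QX = 2/3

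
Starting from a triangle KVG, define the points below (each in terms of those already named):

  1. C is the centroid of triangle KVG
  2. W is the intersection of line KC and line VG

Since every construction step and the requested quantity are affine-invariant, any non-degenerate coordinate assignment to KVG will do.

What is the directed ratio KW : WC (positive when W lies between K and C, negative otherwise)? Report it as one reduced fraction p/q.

KW:WC = -3

Assign K = (0, 0), V = (1, 0), G = (0, 1) — the answer is frame-independent, so this choice is without loss of generality.
1. C is the centroid of triangle KVG ⇒ C = (1/3, 1/3)
2. W is the intersection of line KC and line VG ⇒ W = (1/2, 1/2)
W = K + t·(C−K) with t = 3/2, so KW:WC = t:(1−t) = 3/2:-1/2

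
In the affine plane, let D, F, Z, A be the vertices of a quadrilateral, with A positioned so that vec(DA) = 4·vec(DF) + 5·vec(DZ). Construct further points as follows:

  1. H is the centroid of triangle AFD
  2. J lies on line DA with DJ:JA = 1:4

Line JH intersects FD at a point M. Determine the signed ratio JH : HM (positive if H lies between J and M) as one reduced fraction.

Choose coordinates D = (0, 0), F = (1, 0), Z = (0, 1), A = (4, 5).
1. H is the centroid of triangle AFD ⇒ H = (5/3, 5/3)
2. J lies on line DA with DJ:JA = 1:4 ⇒ J = (4/5, 1)
line JH meets FD at M = (-1/2, 0)
H = J + t·(M−J) with t = -2/3, so JH:HM = -2/3:5/3

JH:HM = -2/5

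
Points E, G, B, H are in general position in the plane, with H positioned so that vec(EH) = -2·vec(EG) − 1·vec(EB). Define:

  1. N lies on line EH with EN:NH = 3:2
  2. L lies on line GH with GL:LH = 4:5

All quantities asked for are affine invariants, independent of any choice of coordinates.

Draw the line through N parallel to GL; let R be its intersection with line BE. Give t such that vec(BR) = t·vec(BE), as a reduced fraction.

Work in coordinates with E = (0, 0), G = (1, 0), B = (0, 1), H = (-2, -1).
1. N lies on line EH with EN:NH = 3:2 ⇒ N = (-6/5, -3/5)
2. L lies on line GH with GL:LH = 4:5 ⇒ L = (-1/3, -4/9)
through N parallel to GL: direction (-4/3, -4/9); meets BE at R = (0, -1/5)
R = B + t·(E−B) with t = 6/5

t = 6/5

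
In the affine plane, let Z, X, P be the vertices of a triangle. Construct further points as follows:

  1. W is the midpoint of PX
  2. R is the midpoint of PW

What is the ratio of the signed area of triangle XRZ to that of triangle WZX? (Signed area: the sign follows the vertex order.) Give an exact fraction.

[XRZ]:[WZX] = 3/2

Set Z = (0, 0), X = (1, 0), P = (0, 1); any affine frame gives the same invariant.
1. W is the midpoint of PX ⇒ W = (1/2, 1/2)
2. R is the midpoint of PW ⇒ R = (1/4, 3/4)
2·[XRZ] = 3/4, 2·[WZX] = 1/2
[XRZ]:[WZX] = 3/4:1/2 = 3/2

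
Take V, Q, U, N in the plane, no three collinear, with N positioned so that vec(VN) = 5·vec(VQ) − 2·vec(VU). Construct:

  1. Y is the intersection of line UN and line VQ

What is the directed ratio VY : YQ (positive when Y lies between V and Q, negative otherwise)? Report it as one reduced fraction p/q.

Work in coordinates with V = (0, 0), Q = (1, 0), U = (0, 1), N = (5, -2).
1. Y is the intersection of line UN and line VQ ⇒ Y = (5/3, 0)
Y = V + t·(Q−V) with t = 5/3, so VY:YQ = t:(1−t) = 5/3:-2/3

VY:YQ = -5/2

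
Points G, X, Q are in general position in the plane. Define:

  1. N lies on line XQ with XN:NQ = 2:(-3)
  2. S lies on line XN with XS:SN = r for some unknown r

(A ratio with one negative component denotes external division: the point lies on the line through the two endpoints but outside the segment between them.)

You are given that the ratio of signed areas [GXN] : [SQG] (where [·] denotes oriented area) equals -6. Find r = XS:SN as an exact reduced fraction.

r = -1/4

Assign G = (0, 0), X = (1, 0), Q = (0, 1) — the answer is frame-independent, so this choice is without loss of generality.
1. N lies on line XQ with XN:NQ = 2:(-3) ⇒ N = (3, -2)
2. With XS:SN = r, write λ = r/(r+1) so S = X + λ·(N−X); S is affine-linear in λ
Every point depending on S is an affine combination of S and λ-independent points, so each such coordinate is linear in λ; the λ² term in each signed area is a multiple of (N−X)×(N−X) = 0, so 2·[GXN] and 2·[SQG] are each linear in λ. Evaluating at λ=0 and λ=1:
  2·[GXN] = -2,   2·[SQG] = 2·λ + 1
So [GXN]:[SQG] = (-2) / (2·λ + 1). Setting this equal to -6:
  -2 = -6·(2·λ + 1)  ⇒  λ = -1/3
Then r = λ/(1−λ) = (-1/3)/(4/3) = -1/4. Check: with r = -1/4, S = (1/3, 2/3) and [GXN]:[SQG] = -6 as required.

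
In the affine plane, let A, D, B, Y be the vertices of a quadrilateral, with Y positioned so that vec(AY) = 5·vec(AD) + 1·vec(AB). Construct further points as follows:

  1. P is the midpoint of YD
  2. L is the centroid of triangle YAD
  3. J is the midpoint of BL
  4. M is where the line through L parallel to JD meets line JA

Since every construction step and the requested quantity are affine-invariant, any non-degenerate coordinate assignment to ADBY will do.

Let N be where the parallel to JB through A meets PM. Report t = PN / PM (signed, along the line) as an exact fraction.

t = -3

Set A = (0, 0), D = (1, 0), B = (0, 1), Y = (5, 1); any affine frame gives the same invariant.
1. P is the midpoint of YD ⇒ P = (3, 1/2)
2. L is the centroid of triangle YAD ⇒ L = (2, 1/3)
3. J is the midpoint of BL ⇒ J = (1, 2/3)
4. M is where the line through L parallel to JD meets line JA ⇒ M = (2, 4/3)
through A parallel to JB: direction (-1, 1/3); meets PM at N = (6, -2)
N = P + t·(M−P) with t = -3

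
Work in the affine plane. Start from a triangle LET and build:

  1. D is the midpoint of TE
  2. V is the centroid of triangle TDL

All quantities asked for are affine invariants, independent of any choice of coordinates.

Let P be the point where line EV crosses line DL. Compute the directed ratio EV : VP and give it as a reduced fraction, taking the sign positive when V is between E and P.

Work in coordinates with L = (0, 0), E = (1, 0), T = (0, 1).
1. D is the midpoint of TE ⇒ D = (1/2, 1/2)
2. V is the centroid of triangle TDL ⇒ V = (1/6, 1/2)
line EV meets DL at P = (3/8, 3/8)
V = E + t·(P−E) with t = 4/3, so EV:VP = 4/3:-1/3

EV:VP = -4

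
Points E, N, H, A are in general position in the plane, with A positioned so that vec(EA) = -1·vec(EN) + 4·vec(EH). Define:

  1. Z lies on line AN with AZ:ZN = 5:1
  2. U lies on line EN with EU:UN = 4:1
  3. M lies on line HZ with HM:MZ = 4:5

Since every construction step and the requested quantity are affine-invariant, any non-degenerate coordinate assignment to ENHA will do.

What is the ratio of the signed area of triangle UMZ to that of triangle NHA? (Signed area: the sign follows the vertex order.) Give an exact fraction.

[UMZ]:[NHA] = 1/9

Work in coordinates with E = (0, 0), N = (1, 0), H = (0, 1), A = (-1, 4).
1. Z lies on line AN with AZ:ZN = 5:1 ⇒ Z = (2/3, 2/3)
2. U lies on line EN with EU:UN = 4:1 ⇒ U = (4/5, 0)
3. M lies on line HZ with HM:MZ = 4:5 ⇒ M = (8/27, 23/27)
2·[UMZ] = -2/9, 2·[NHA] = -2
[UMZ]:[NHA] = -2/9:-2 = 1/9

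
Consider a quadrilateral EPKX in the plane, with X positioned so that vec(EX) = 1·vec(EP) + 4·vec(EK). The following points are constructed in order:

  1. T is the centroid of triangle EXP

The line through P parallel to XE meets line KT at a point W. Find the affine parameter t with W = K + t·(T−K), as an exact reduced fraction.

Set E = (0, 0), P = (1, 0), K = (0, 1), X = (1, 4); any affine frame gives the same invariant.
1. T is the centroid of triangle EXP ⇒ T = (2/3, 4/3)
through P parallel to XE: direction (-1, -4); meets KT at W = (10/7, 12/7)
W = K + t·(T−K) with t = 15/7

t = 15/7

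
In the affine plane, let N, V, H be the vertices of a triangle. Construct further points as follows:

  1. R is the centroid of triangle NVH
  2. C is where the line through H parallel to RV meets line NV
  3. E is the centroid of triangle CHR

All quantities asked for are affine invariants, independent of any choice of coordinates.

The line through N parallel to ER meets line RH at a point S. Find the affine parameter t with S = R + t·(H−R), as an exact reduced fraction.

t = -1/3

Work in coordinates with N = (0, 0), V = (1, 0), H = (0, 1).
1. R is the centroid of triangle NVH ⇒ R = (1/3, 1/3)
2. C is where the line through H parallel to RV meets line NV ⇒ C = (2, 0)
3. E is the centroid of triangle CHR ⇒ E = (7/9, 4/9)
through N parallel to ER: direction (-4/9, -1/9); meets RH at S = (4/9, 1/9)
S = R + t·(H−R) with t = -1/3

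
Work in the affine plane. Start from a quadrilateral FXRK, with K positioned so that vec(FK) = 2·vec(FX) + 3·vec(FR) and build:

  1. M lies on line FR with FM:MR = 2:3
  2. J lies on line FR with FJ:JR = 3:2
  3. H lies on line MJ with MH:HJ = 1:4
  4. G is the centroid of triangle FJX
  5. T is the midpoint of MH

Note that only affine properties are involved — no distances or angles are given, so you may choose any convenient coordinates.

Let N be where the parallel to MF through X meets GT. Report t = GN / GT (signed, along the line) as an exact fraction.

Choose coordinates F = (0, 0), X = (1, 0), R = (0, 1), K = (2, 3).
1. M lies on line FR with FM:MR = 2:3 ⇒ M = (0, 2/5)
2. J lies on line FR with FJ:JR = 3:2 ⇒ J = (0, 3/5)
3. H lies on line MJ with MH:HJ = 1:4 ⇒ H = (0, 11/25)
4. G is the centroid of triangle FJX ⇒ G = (1/3, 1/5)
5. T is the midpoint of MH ⇒ T = (0, 21/50)
through X parallel to MF: direction (0, -2/5); meets GT at N = (1, -6/25)
N = G + t·(T−G) with t = -2

t = -2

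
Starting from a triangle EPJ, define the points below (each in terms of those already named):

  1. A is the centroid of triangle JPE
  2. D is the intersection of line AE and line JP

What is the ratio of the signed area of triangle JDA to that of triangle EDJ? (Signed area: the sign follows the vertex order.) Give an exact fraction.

Work in coordinates with E = (0, 0), P = (1, 0), J = (0, 1).
1. A is the centroid of triangle JPE ⇒ A = (1/3, 1/3)
2. D is the intersection of line AE and line JP ⇒ D = (1/2, 1/2)
2·[JDA] = -1/6, 2·[EDJ] = 1/2
[JDA]:[EDJ] = -1/6:1/2 = -1/3

[JDA]:[EDJ] = -1/3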